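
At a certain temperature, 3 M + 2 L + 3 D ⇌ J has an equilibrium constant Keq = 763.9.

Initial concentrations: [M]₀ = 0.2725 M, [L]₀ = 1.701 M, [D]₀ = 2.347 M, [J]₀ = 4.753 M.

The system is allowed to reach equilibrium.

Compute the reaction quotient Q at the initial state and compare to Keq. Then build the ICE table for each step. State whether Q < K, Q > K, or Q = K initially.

Q₀ = 6.279; Q < K (proceeds forward)

Q₀ = 6.279 vs Keq = 763.9 ⇒ Q<K, forward
Step 1:
                   M          L          D          J
  Initial     0.2725      1.701      2.347      4.753
  Change     -0.2083    -0.1389    -0.2083    0.06944
  Equil      0.06419      1.562      2.139      4.822
  solve Keq expr → x = 0.06944; check Q = 763.9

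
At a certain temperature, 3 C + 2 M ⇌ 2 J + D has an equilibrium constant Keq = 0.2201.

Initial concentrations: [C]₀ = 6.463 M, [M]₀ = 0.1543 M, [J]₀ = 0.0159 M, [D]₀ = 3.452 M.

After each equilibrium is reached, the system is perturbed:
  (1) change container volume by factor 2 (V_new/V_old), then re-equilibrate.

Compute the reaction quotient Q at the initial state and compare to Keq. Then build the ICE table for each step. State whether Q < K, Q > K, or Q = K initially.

Q₀ = 1.3578e-04; Q < K (proceeds forward)

Q₀ = 1.3578e-04 vs Keq = 0.2201 ⇒ Q<K, forward
Step 1:
                   C          M          J          D
  Initial      6.463     0.1543     0.0159      3.452
  Change     -0.1798    -0.1199     0.1199    0.05993
  Equil        6.283    0.03443     0.1358      3.512
  solve Keq expr → x = 0.05993; check Q = 0.2201
Then change container volume by factor 2 (V_new/V_old).
Step 2:
                   C          M          J          D
  Initial      3.142    0.01722    0.06788      1.756
  Change     0.01686    0.01124   -0.01124   -0.00562
  Equil        3.158    0.02846    0.05664       1.75
  solve Keq expr → x = -0.00562; check Q = 0.2201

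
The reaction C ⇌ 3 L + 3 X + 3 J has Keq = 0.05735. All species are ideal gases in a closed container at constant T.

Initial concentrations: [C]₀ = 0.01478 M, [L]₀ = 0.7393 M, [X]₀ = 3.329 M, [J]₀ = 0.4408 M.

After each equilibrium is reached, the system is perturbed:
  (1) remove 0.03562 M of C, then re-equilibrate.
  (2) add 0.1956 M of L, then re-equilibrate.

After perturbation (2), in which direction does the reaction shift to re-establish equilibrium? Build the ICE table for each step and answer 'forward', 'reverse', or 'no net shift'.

Q₀ = 86.39 vs Keq = 0.05735 ⇒ Q>K, reverse
Step 1:
                   C          L          X          J
  init       0.01478     0.7393      3.329     0.4408
  Δ          0.09999       -0.3       -0.3       -0.3
  eq          0.1148     0.4393      3.029     0.1408
  solve Keq expr → x = -0.09999; check Q = 0.05735
Then remove 0.03562 M of C.
Step 2:
                   C          L          X          J
  init       0.07915     0.4393      3.029     0.1408
  Δ         0.003622   -0.01087   -0.01087   -0.01087
  eq         0.08277     0.4285      3.018       0.13
  solve Keq expr → x = -0.003622; check Q = 0.05735
Then add 0.1956 M of L.
Step 3:
                   C          L          X          J
  init       0.08277     0.6241      3.018       0.13
  Δ          0.01041   -0.03123   -0.03123   -0.03123
  eq         0.09318     0.5928      2.987    0.09873
  solve Keq expr → x = -0.01041; check Q = 0.05735

Direction: reverse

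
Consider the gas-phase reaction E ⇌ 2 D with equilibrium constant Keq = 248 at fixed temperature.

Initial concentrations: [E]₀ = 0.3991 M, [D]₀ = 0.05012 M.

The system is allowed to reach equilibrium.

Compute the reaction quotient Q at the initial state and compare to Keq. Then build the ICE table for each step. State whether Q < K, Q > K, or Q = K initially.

Q₀ = 0.006294 vs Keq = 248 ⇒ Q<K, forward
Step 1:
                   E          D
  I           0.3991    0.05012
  C          -0.3962     0.7925
  E         0.002863     0.8426
  solve Keq expr → x = 0.3962; check Q = 248

Q₀ = 0.006294; Q < K (proceeds forward)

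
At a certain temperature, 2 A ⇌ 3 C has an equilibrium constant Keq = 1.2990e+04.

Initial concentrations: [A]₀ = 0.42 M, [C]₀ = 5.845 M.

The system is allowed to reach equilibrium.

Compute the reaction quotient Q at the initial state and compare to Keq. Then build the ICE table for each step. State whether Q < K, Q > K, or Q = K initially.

Q₀ = 1132; Q < K (proceeds forward)

Q₀ = 1132 vs Keq = 1.2990e+04 ⇒ Q<K, forward
Step 1:
                  A         C
  Initial      0.42     5.845
  Change    -0.2823    0.4234
  Equil      0.1377     6.268
  solve Keq expr → x = 0.1411; check Q = 1.2990e+04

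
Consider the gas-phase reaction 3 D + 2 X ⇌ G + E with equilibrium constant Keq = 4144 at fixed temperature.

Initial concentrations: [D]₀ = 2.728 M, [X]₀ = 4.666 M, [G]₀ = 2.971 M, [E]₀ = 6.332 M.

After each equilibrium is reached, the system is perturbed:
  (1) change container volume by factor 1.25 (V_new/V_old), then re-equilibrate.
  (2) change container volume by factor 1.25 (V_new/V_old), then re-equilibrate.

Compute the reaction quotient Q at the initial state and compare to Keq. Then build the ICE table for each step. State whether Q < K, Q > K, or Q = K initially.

Q₀ = 0.04256; Q < K (proceeds forward)

Q₀ = 0.04256 vs Keq = 4144 ⇒ Q<K, forward
Step 1:
                  D         X         G         E
  init        2.728     4.666     2.971     6.332
  Δ          -2.635    -1.757    0.8785    0.8785
  eq         0.0925     2.909     3.849      7.21
  solve Keq expr → x = 0.8785; check Q = 4144
Then change container volume by factor 1.25 (V_new/V_old).
Step 2:
                  D         X         G         E
  init        0.074     2.327      3.08     5.768
  Δ         0.01809   0.01206  -0.00603  -0.00603
  eq        0.09209     2.339     3.074     5.762
  solve Keq expr → x = -0.00603; check Q = 4144
Then change container volume by factor 1.25 (V_new/V_old).
Step 3:
                  D         X         G         E
  init      0.07367     1.871     2.459      4.61
  Δ         0.01791   0.01194 -0.005972 -0.005972
  eq        0.09159     1.883     2.453     4.604
  solve Keq expr → x = -0.005972; check Q = 4144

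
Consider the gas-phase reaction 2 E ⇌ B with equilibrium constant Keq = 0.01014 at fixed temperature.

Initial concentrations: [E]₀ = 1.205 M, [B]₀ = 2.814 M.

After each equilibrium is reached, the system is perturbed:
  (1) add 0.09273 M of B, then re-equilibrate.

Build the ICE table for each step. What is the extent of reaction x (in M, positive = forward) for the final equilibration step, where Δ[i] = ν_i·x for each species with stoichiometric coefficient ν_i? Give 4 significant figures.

x = -0.0742 M

Q₀ = 1.938 vs Keq = 0.01014 ⇒ Q>K, reverse
Step 1:
                   E          B
  I            1.205      2.814
  C            4.878     -2.439
  E            6.083     0.3752
  solve Keq expr → x = -2.439; check Q = 0.01014
Then add 0.09273 M of B.
Step 2:
                   E          B
  I            6.083     0.4679
  C           0.1484    -0.0742
  E            6.231     0.3937
  solve Keq expr → x = -0.0742; check Q = 0.01014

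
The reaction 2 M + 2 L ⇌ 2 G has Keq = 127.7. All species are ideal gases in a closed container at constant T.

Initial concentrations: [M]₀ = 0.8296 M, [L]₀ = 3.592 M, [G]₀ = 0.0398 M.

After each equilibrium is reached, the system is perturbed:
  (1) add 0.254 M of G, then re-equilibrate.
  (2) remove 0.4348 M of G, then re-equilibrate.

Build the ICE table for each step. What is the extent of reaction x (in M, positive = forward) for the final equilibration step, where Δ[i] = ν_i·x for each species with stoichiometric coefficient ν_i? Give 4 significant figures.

Q₀ = 1.7838e-04 vs Keq = 127.7 ⇒ Q<K, forward
Step 1:
                    M           L           G
  I            0.8296       3.592      0.0398
  C           -0.8029     -0.8029      0.8029
  E           0.02674       2.789      0.8427
  solve Keq expr → x = 0.4014; check Q = 127.7
Then add 0.254 M of G.
Step 2:
                    M           L           G
  I           0.02674       2.789       1.097
  C          0.007719    0.007719   -0.007719
  E           0.03445       2.797       1.089
  solve Keq expr → x = -0.003859; check Q = 127.7
Then remove 0.4348 M of G.
Step 3:
                    M           L           G
  I           0.03445       2.797      0.6541
  C          -0.01324    -0.01324     0.01324
  E           0.02122       2.784      0.6674
  solve Keq expr → x = 0.006619; check Q = 127.7

x = 0.006619 M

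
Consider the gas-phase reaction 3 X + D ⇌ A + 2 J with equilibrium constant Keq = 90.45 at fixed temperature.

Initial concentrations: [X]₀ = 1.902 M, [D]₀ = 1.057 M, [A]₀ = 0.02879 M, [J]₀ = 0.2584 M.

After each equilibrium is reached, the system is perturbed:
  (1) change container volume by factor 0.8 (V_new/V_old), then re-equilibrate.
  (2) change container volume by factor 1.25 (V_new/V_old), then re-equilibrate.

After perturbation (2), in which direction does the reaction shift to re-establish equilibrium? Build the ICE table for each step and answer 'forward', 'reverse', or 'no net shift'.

Direction: reverse

Q₀ = 2.6431e-04 vs Keq = 90.45 ⇒ Q<K, forward
Step 1:
                   X          D          A          J
  Initial      1.902      1.057    0.02879     0.2584
  Change      -1.622    -0.5407     0.5407      1.081
  Equil       0.2798     0.5163     0.5695       1.34
  solve Keq expr → x = 0.5407; check Q = 90.45
Then change container volume by factor 0.8 (V_new/V_old).
Step 2:
                   X          D          A          J
  Initial     0.3497     0.6453     0.7119      1.675
  Change      -0.021  -0.007001   0.007001      0.014
  Equil       0.3287     0.6383     0.7189      1.689
  solve Keq expr → x = 0.007001; check Q = 90.45
Then change container volume by factor 1.25 (V_new/V_old).
Step 3:
                   X          D          A          J
  Initial      0.263     0.5107     0.5751      1.351
  Change      0.0168     0.0056    -0.0056    -0.0112
  Equil       0.2798     0.5163     0.5695       1.34
  solve Keq expr → x = -0.0056; check Q = 90.45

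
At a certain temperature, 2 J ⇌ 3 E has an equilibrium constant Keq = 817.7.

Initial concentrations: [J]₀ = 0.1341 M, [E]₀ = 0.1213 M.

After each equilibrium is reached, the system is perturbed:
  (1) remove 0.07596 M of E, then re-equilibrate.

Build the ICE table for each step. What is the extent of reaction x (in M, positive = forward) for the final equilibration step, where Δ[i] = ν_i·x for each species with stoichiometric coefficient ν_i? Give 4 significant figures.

x = 0.001006 M

Q₀ = 0.09925 vs Keq = 817.7 ⇒ Q<K, forward
Step 1:
                   J          E
  I           0.1341     0.1213
  C           -0.128      0.192
  E         0.006131     0.3133
  solve Keq expr → x = 0.06398; check Q = 817.7
Then remove 0.07596 M of E.
Step 2:
                   J          E
  I         0.006131     0.2373
  C        -0.002012   0.003017
  E          0.00412     0.2403
  solve Keq expr → x = 0.001006; check Q = 817.7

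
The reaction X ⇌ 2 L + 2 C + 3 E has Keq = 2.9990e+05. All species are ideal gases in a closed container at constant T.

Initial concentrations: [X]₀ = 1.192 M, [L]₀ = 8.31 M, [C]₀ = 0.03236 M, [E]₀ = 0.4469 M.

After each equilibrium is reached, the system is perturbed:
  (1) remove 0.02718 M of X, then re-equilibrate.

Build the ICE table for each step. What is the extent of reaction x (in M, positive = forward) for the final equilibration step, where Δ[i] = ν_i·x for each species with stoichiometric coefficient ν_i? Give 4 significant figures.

x = -0.01913 M

Q₀ = 0.005415 vs Keq = 2.9990e+05 ⇒ Q<K, forward
Step 1:
                  X         L         C         E
  I           1.192      8.31   0.03236    0.4469
  C          -1.097     2.194     2.194     3.291
  E         0.09517      10.5     2.226     3.737
  solve Keq expr → x = 1.097; check Q = 2.9990e+05
Then remove 0.02718 M of X.
Step 2:
                  X         L         C         E
  I         0.06799      10.5     2.226     3.737
  C         0.01913  -0.03826  -0.03826  -0.05739
  E         0.08711     10.47     2.188      3.68
  solve Keq expr → x = -0.01913; check Q = 2.9990e+05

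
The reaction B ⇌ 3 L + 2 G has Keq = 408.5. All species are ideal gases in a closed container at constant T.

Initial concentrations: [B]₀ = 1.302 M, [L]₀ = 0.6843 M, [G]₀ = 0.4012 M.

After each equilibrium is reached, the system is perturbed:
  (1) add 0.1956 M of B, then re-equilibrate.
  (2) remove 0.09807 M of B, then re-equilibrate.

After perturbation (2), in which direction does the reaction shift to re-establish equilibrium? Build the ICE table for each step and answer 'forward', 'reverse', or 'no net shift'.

Q₀ = 0.03961 vs Keq = 408.5 ⇒ Q<K, forward
Step 1:
                  B         L         G
  I           1.302    0.6843    0.4012
  C         -0.8807     2.642     1.761
  E          0.4213     3.326     2.163
  solve Keq expr → x = 0.8807; check Q = 408.5
Then add 0.1956 M of B.
Step 2:
                  B         L         G
  I          0.6169     3.326     2.163
  C        -0.06211    0.1863    0.1242
  E          0.5548     3.513     2.287
  solve Keq expr → x = 0.06211; check Q = 408.5
Then remove 0.09807 M of B.
Step 3:
                  B         L         G
  I          0.4567     3.513     2.287
  C         0.02998  -0.08993  -0.05995
  E          0.4867     3.423     2.227
  solve Keq expr → x = -0.02998; check Q = 408.5

Direction: reverse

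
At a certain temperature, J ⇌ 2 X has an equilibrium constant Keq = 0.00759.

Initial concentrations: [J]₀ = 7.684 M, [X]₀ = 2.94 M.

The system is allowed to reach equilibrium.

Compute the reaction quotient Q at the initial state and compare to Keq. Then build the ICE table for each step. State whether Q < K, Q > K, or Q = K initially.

Q₀ = 1.125 vs Keq = 0.00759 ⇒ Q>K, reverse
Step 1:
                  J         X
  I           7.684      2.94
  C           1.339    -2.678
  E           9.023    0.2617
  solve Keq expr → x = -1.339; check Q = 0.00759

Q₀ = 1.125; Q > K (proceeds reverse)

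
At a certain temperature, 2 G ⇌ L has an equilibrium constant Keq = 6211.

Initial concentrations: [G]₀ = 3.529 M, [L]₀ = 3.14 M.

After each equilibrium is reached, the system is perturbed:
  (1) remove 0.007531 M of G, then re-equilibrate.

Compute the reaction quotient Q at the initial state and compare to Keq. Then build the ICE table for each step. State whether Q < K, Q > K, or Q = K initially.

Q₀ = 0.2521 vs Keq = 6211 ⇒ Q<K, forward
Step 1:
                   G          L
  I            3.529       3.14
  C           -3.501       1.75
  E          0.02806       4.89
  solve Keq expr → x = 1.75; check Q = 6211
Then remove 0.007531 M of G.
Step 2:
                   G          L
  I          0.02053       4.89
  C          0.00752   -0.00376
  E          0.02805      4.887
  solve Keq expr → x = -0.00376; check Q = 6211

Q₀ = 0.2521; Q < K (proceeds forward)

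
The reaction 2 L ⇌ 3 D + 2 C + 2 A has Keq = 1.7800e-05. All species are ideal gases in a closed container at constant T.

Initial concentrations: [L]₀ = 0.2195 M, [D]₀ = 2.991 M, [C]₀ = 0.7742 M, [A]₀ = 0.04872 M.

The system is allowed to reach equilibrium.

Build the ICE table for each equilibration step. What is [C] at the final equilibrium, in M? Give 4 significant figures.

Q₀ = 0.7901 vs Keq = 1.7800e-05 ⇒ Q>K, reverse
Step 1:
                  L         D         C         A
  Initial    0.2195     2.991    0.7742   0.04872
  Change    0.04841  -0.07261  -0.04841  -0.04841
  Equil      0.2679     2.918    0.7258 3.1237e-04
  solve Keq expr → x = -0.0242; check Q = 1.7800e-05

[C]_eq = 0.7258 M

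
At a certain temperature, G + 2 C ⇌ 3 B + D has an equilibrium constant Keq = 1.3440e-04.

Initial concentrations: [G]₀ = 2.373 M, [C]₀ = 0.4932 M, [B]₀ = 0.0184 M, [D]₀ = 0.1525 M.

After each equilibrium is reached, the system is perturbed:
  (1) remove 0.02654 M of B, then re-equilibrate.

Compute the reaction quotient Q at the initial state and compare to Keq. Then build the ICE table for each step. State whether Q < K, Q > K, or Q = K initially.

Q₀ = 1.6458e-06; Q < K (proceeds forward)

Q₀ = 1.6458e-06 vs Keq = 1.3440e-04 ⇒ Q<K, forward
Step 1:
                  G         C         B         D
  init        2.373    0.4932    0.0184    0.1525
  Δ        -0.01816  -0.03632   0.05448   0.01816
  eq          2.355    0.4569   0.07288    0.1707
  solve Keq expr → x = 0.01816; check Q = 1.3440e-04
Then remove 0.02654 M of B.
Step 2:
                  G         C         B         D
  init        2.355    0.4569   0.04634    0.1707
  Δ       -0.007902   -0.0158   0.02371  0.007902
  eq          2.347    0.4411   0.07005    0.1786
  solve Keq expr → x = 0.007902; check Q = 1.3440e-04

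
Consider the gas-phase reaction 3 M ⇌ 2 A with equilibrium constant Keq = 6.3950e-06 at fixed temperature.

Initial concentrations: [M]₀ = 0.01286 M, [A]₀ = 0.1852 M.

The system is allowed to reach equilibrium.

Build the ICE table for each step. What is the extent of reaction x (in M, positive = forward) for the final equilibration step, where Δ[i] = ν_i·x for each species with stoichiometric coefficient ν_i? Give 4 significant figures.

Q₀ = 1.6127e+04 vs Keq = 6.3950e-06 ⇒ Q>K, reverse
Step 1:
                   M          A
  Initial    0.01286     0.1852
  Change      0.2772    -0.1848
  Equil       0.2901 3.9507e-04
  solve Keq expr → x = -0.0924; check Q = 6.3950e-06

x = -0.0924 M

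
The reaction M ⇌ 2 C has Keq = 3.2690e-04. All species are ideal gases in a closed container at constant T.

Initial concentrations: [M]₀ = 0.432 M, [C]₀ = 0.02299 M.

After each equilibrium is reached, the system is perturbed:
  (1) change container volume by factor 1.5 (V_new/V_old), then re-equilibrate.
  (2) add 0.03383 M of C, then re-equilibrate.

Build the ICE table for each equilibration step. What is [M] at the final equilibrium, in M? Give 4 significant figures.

Q₀ = 0.001223 vs Keq = 3.2690e-04 ⇒ Q>K, reverse
Step 1:
                  M         C
  init        0.432   0.02299
  Δ        0.005515  -0.01103
  eq         0.4375   0.01196
  solve Keq expr → x = -0.005515; check Q = 3.2690e-04
Then change container volume by factor 1.5 (V_new/V_old).
Step 2:
                  M         C
  init       0.2917  0.007973
  Δ       -8.8849e-04  0.001777
  eq         0.2908   0.00975
  solve Keq expr → x = 8.8849e-04; check Q = 3.2690e-04
Then add 0.03383 M of C.
Step 3:
                  M         C
  init       0.2908   0.04358
  Δ         0.01678  -0.03355
  eq         0.3076   0.01003
  solve Keq expr → x = -0.01678; check Q = 3.2690e-04

[M]_eq = 0.3076 M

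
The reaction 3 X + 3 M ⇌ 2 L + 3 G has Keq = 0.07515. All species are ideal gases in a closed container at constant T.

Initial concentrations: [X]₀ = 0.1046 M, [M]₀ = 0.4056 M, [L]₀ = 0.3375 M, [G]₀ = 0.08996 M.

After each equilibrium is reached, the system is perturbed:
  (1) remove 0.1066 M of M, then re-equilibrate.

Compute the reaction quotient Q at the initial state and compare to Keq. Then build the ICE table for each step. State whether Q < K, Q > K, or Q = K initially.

Q₀ = 1.086 vs Keq = 0.07515 ⇒ Q>K, reverse
Step 1:
                   X          M          L          G
  I           0.1046     0.4056     0.3375    0.08996
  C          0.03425    0.03425   -0.02283   -0.03425
  E           0.1389     0.4399     0.3147    0.05571
  solve Keq expr → x = -0.01142; check Q = 0.07515
Then remove 0.1066 M of M.
Step 2:
                   X          M          L          G
  I           0.1389     0.3333     0.3147    0.05571
  C         0.008971   0.008971  -0.005981  -0.008971
  E           0.1478     0.3422     0.3087    0.04674
  solve Keq expr → x = -0.00299; check Q = 0.07515

Q₀ = 1.086; Q > K (proceeds reverse)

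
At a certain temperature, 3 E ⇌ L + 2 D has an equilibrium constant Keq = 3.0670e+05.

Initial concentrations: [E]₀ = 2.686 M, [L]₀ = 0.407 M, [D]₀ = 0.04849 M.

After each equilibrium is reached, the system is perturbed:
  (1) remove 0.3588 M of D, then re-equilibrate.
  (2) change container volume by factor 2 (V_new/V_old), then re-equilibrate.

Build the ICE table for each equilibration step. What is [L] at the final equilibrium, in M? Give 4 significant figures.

Q₀ = 4.9383e-05 vs Keq = 3.0670e+05 ⇒ Q<K, forward
Step 1:
                    E           L           D
  Initial       2.686       0.407     0.04849
  Change       -2.662      0.8873       1.775
  Equil       0.02412       1.294       1.823
  solve Keq expr → x = 0.8873; check Q = 3.0670e+05
Then remove 0.3588 M of D.
Step 2:
                    E           L           D
  Initial     0.02412       1.294       1.464
  Change    -0.003252    0.001084    0.002168
  Equil       0.02086       1.295       1.466
  solve Keq expr → x = 0.001084; check Q = 3.0670e+05
Then change container volume by factor 2 (V_new/V_old).
Step 3:
                    E           L           D
  Initial     0.01043      0.6477      0.7332
  Change            0           0           0
  Equil       0.01043      0.6477      0.7332
  solve Keq expr → x = 0; check Q = 3.0670e+05

[L]_eq = 0.6477 M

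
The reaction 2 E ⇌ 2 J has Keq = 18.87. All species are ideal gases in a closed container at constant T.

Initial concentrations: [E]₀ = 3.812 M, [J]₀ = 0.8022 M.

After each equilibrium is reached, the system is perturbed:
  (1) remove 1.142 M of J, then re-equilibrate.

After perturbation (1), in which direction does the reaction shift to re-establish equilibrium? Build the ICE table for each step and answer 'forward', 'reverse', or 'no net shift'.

Direction: forward

Q₀ = 0.04429 vs Keq = 18.87 ⇒ Q<K, forward
Step 1:
                    E           J
  init          3.812      0.8022
  Δ            -2.949       2.949
  eq           0.8634       3.751
  solve Keq expr → x = 1.474; check Q = 18.87
Then remove 1.142 M of J.
Step 2:
                    E           J
  init         0.8634       2.609
  Δ           -0.2137      0.2137
  eq           0.6497       2.822
  solve Keq expr → x = 0.1068; check Q = 18.87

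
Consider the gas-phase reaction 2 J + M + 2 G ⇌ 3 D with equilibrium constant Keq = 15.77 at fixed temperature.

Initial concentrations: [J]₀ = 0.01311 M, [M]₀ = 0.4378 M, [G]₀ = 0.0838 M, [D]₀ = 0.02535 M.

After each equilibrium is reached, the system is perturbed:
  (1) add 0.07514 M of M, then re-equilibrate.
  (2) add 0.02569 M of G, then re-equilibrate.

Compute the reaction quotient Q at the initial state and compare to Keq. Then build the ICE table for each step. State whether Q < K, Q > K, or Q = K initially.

Q₀ = 30.83 vs Keq = 15.77 ⇒ Q>K, reverse
Step 1:
                   J          M          G          D
  init       0.01311     0.4378     0.0838    0.02535
  Δ         0.001886 9.4284e-04   0.001886  -0.002829
  eq           0.015     0.4387    0.08569    0.02252
  solve Keq expr → x = -9.4284e-04; check Q = 15.77
Then add 0.07514 M of M.
Step 2:
                   J          M          G          D
  init         0.015     0.5139    0.08569    0.02252
  Δ       -4.4321e-04 -2.2161e-04 -4.4321e-04 6.6482e-04
  eq         0.01455     0.5137    0.08524    0.02319
  solve Keq expr → x = 2.2161e-04; check Q = 15.77
Then add 0.02569 M of G.
Step 3:
                   J          M          G          D
  init       0.01455     0.5137     0.1109    0.02319
  Δ        -0.001508 -7.5392e-04  -0.001508   0.002262
  eq         0.01304     0.5129     0.1094    0.02545
  solve Keq expr → x = 7.5392e-04; check Q = 15.77

Q₀ = 30.83; Q > K (proceeds reverse)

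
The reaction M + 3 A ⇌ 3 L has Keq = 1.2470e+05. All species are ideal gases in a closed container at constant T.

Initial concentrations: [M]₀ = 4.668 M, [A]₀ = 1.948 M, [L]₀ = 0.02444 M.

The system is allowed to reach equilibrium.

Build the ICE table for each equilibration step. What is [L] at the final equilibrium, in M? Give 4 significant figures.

[L]_eq = 1.948 M

Q₀ = 4.2306e-07 vs Keq = 1.2470e+05 ⇒ Q<K, forward
Step 1:
                    M           A           L
  init          4.668       1.948     0.02444
  Δ           -0.6412      -1.923       1.923
  eq            4.027     0.02451       1.948
  solve Keq expr → x = 0.6412; check Q = 1.2470e+05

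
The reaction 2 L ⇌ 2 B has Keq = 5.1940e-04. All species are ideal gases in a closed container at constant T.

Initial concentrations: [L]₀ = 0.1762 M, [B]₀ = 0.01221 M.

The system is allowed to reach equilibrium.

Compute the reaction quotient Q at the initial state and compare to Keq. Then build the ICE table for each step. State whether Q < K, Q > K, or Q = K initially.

Q₀ = 0.004802; Q > K (proceeds reverse)

Q₀ = 0.004802 vs Keq = 5.1940e-04 ⇒ Q>K, reverse
Step 1:
                    L           B
  I            0.1762     0.01221
  C          0.008012   -0.008012
  E            0.1842    0.004198
  solve Keq expr → x = -0.004006; check Q = 5.1940e-04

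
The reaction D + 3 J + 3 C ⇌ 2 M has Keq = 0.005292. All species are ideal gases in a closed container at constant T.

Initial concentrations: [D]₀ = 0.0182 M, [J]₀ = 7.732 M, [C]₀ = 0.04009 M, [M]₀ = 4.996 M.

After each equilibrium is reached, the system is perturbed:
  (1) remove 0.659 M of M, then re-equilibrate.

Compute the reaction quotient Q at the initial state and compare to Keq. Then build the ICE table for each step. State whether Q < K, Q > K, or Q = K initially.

Q₀ = 4.6046e+04; Q > K (proceeds reverse)

Q₀ = 4.6046e+04 vs Keq = 0.005292 ⇒ Q>K, reverse
Step 1:
                   D          J          C          M
  init        0.0182      7.732    0.04009      4.996
  Δ           0.5765      1.729      1.729     -1.153
  eq          0.5947      9.461       1.77      3.843
  solve Keq expr → x = -0.5765; check Q = 0.005292
Then remove 0.659 M of M.
Step 2:
                   D          J          C          M
  init        0.5947      9.461       1.77      3.184
  Δ         -0.04085    -0.1225    -0.1225    0.08169
  eq          0.5538      9.339      1.647      3.266
  solve Keq expr → x = 0.04085; check Q = 0.005292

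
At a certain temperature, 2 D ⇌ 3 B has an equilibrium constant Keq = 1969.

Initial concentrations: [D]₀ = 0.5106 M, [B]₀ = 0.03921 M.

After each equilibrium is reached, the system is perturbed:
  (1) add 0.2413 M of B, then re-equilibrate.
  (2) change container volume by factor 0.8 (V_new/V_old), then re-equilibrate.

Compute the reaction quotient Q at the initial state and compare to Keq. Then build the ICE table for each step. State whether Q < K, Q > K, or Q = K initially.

Q₀ = 2.3122e-04; Q < K (proceeds forward)

Q₀ = 2.3122e-04 vs Keq = 1969 ⇒ Q<K, forward
Step 1:
                  D         B
  init       0.5106   0.03921
  Δ          -0.495    0.7425
  eq        0.01558    0.7817
  solve Keq expr → x = 0.2475; check Q = 1969
Then add 0.2413 M of B.
Step 2:
                  D         B
  init      0.01558     1.023
  Δ        0.007366  -0.01105
  eq        0.02294     1.012
  solve Keq expr → x = -0.003683; check Q = 1969
Then change container volume by factor 0.8 (V_new/V_old).
Step 3:
                  D         B
  init      0.02868     1.265
  Δ        0.003203 -0.004804
  eq        0.03188      1.26
  solve Keq expr → x = -0.001601; check Q = 1969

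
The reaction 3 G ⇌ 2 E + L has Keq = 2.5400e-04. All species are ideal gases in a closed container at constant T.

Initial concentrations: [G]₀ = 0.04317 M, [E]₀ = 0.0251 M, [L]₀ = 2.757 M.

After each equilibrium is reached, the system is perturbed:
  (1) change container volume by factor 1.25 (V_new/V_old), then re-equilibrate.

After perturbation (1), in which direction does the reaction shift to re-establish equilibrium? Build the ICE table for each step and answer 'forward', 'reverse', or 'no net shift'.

Direction: no net shift

Q₀ = 21.59 vs Keq = 2.5400e-04 ⇒ Q>K, reverse
Step 1:
                   G          E          L
  Initial    0.04317     0.0251      2.757
  Change     0.03732   -0.02488   -0.01244
  Equil      0.08049 2.1968e-04      2.745
  solve Keq expr → x = -0.01244; check Q = 2.5400e-04
Then change container volume by factor 1.25 (V_new/V_old).
Step 2:
                   G          E          L
  Initial    0.06439 1.7575e-04      2.196
  Change           0          0          0
  Equil      0.06439 1.7575e-04      2.196
  solve Keq expr → x = 0; check Q = 2.5400e-04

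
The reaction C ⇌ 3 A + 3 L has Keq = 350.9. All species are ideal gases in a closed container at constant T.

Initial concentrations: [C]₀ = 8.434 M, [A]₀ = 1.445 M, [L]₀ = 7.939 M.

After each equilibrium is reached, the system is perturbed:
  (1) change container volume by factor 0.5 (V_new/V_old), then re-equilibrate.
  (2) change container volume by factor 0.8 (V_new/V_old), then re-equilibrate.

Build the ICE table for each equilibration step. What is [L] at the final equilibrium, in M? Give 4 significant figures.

[L]_eq = 17.37 M

Q₀ = 179 vs Keq = 350.9 ⇒ Q<K, forward
Step 1:
                  C         A         L
  I           8.434     1.445     7.939
  C        -0.09748    0.2925    0.2925
  E           8.337     1.737     8.231
  solve Keq expr → x = 0.09748; check Q = 350.9
Then change container volume by factor 0.5 (V_new/V_old).
Step 2:
                  C         A         L
  I           16.67     3.475     16.46
  C          0.7313    -2.194    -2.194
  E            17.4     1.281     14.27
  solve Keq expr → x = -0.7313; check Q = 350.9
Then change container volume by factor 0.8 (V_new/V_old).
Step 3:
                  C         A         L
  I           21.76     1.601     17.84
  C           0.155   -0.4651   -0.4651
  E           21.91     1.136     17.37
  solve Keq expr → x = -0.155; check Q = 350.9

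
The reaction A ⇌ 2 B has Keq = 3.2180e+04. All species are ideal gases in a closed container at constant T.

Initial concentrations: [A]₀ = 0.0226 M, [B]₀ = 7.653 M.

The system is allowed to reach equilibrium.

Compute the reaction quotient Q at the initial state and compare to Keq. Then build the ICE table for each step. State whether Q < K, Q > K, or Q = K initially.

Q₀ = 2592 vs Keq = 3.2180e+04 ⇒ Q<K, forward
Step 1:
                    A           B
  Initial      0.0226       7.653
  Change     -0.02076     0.04152
  Equil       0.00184       7.695
  solve Keq expr → x = 0.02076; check Q = 3.2180e+04

Q₀ = 2592; Q < K (proceeds forward)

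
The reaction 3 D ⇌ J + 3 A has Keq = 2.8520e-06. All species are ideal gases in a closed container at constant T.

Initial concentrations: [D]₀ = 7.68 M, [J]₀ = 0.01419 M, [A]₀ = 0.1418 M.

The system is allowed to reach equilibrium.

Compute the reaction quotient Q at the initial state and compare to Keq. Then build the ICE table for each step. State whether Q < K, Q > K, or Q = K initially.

Q₀ = 8.9316e-08 vs Keq = 2.8520e-06 ⇒ Q<K, forward
Step 1:
                    D           J           A
  I              7.68     0.01419      0.1418
  C           -0.1336     0.04452      0.1336
  E             7.546     0.05871      0.2754
  solve Keq expr → x = 0.04452; check Q = 2.8520e-06

Q₀ = 8.9316e-08; Q < K (proceeds forward)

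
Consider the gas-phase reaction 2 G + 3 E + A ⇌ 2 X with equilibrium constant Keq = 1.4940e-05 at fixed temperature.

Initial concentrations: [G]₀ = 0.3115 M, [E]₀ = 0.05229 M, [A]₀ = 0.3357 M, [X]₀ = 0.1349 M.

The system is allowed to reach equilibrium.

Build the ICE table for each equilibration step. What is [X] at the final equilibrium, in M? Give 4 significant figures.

[X]_eq = 1.4054e-04 M

Q₀ = 3908 vs Keq = 1.4940e-05 ⇒ Q>K, reverse
Step 1:
                    G           E           A           X
  init         0.3115     0.05229      0.3357      0.1349
  Δ            0.1348      0.2021     0.06738     -0.1348
  eq           0.4463      0.2544      0.4031  1.4054e-04
  solve Keq expr → x = -0.06738; check Q = 1.4940e-05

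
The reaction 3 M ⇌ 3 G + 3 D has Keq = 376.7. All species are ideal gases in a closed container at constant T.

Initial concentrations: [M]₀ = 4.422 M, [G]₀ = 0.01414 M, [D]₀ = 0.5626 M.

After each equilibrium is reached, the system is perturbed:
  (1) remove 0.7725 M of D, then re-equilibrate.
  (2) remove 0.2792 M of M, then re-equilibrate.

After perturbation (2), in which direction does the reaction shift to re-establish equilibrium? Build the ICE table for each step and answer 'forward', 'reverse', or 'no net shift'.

Direction: reverse

Q₀ = 5.8223e-09 vs Keq = 376.7 ⇒ Q<K, forward
Step 1:
                    M           G           D
  Initial       4.422     0.01414      0.5626
  Change       -2.966       2.966       2.966
  Equil         1.456        2.98       3.529
  solve Keq expr → x = 0.9887; check Q = 376.7
Then remove 0.7725 M of D.
Step 2:
                    M           G           D
  Initial       1.456        2.98       2.756
  Change      -0.1753      0.1753      0.1753
  Equil         1.281       3.155       2.931
  solve Keq expr → x = 0.05843; check Q = 376.7
Then remove 0.2792 M of M.
Step 3:
                    M           G           D
  Initial       1.002       3.155       2.931
  Change       0.1533     -0.1533     -0.1533
  Equil         1.155       3.002       2.778
  solve Keq expr → x = -0.05109; check Q = 376.7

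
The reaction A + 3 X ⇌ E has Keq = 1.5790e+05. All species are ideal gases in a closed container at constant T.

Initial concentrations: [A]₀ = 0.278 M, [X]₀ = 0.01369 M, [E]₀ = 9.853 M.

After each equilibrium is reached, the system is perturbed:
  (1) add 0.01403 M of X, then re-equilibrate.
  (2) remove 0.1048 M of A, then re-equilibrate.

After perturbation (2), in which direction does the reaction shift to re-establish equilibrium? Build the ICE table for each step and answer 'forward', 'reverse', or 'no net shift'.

Q₀ = 1.3814e+07 vs Keq = 1.5790e+05 ⇒ Q>K, reverse
Step 1:
                   A          X          E
  I            0.278    0.01369      9.853
  C          0.01533    0.04598   -0.01533
  E           0.2933    0.05967      9.838
  solve Keq expr → x = -0.01533; check Q = 1.5790e+05
Then add 0.01403 M of X.
Step 2:
                   A          X          E
  I           0.2933     0.0737      9.838
  C        -0.004569   -0.01371   0.004569
  E           0.2888    0.05999      9.842
  solve Keq expr → x = 0.004569; check Q = 1.5790e+05
Then remove 0.1048 M of A.
Step 3:
                   A          X          E
  I            0.184    0.05999      9.842
  C         0.003111   0.009333  -0.003111
  E           0.1871    0.06932      9.839
  solve Keq expr → x = -0.003111; check Q = 1.5790e+05

Direction: reverse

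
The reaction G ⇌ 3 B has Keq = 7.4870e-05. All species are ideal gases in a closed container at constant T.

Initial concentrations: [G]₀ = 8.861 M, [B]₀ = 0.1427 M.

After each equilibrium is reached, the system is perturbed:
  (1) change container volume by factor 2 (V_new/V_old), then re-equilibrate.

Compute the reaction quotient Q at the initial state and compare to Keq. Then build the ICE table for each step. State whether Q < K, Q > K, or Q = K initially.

Q₀ = 3.2794e-04; Q > K (proceeds reverse)

Q₀ = 3.2794e-04 vs Keq = 7.4870e-05 ⇒ Q>K, reverse
Step 1:
                    G           B
  Initial       8.861      0.1427
  Change      0.01847    -0.05542
  Equil         8.879     0.08728
  solve Keq expr → x = -0.01847; check Q = 7.4870e-05
Then change container volume by factor 2 (V_new/V_old).
Step 2:
                    G           B
  Initial        4.44     0.04364
  Change     -0.00853     0.02559
  Equil         4.431     0.06923
  solve Keq expr → x = 0.00853; check Q = 7.4870e-05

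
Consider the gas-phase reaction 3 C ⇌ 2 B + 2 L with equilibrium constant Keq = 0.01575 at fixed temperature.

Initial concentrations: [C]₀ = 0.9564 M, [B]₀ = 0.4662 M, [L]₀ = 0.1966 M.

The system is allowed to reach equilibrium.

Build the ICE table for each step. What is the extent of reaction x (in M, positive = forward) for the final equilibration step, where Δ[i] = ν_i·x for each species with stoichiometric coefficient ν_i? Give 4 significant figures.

Q₀ = 0.009603 vs Keq = 0.01575 ⇒ Q<K, forward
Step 1:
                   C          B          L
  init        0.9564     0.4662     0.1966
  Δ         -0.04008    0.02672    0.02672
  eq          0.9163     0.4929     0.2233
  solve Keq expr → x = 0.01336; check Q = 0.01575

x = 0.01336 M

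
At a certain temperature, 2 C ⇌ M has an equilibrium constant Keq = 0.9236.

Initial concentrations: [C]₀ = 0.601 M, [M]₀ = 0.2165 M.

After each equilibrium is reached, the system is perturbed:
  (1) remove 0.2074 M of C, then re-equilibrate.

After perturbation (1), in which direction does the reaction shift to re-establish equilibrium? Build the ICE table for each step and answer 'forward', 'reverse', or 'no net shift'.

Q₀ = 0.5994 vs Keq = 0.9236 ⇒ Q<K, forward
Step 1:
                    C           M
  Initial       0.601      0.2165
  Change     -0.07605     0.03802
  Equil         0.525      0.2545
  solve Keq expr → x = 0.03802; check Q = 0.9236
Then remove 0.2074 M of C.
Step 2:
                    C           M
  Initial      0.3176      0.2545
  Change       0.1334     -0.0667
  Equil         0.451      0.1878
  solve Keq expr → x = -0.0667; check Q = 0.9236

Direction: reverse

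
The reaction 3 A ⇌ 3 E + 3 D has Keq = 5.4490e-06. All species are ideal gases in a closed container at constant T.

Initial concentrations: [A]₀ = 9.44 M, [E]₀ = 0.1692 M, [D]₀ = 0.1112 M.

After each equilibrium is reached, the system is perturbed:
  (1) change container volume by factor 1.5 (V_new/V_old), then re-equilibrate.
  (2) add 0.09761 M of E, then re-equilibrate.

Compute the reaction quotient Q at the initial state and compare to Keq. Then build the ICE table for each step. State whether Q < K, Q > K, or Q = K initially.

Q₀ = 7.9177e-09 vs Keq = 5.4490e-06 ⇒ Q<K, forward
Step 1:
                   A          E          D
  Initial       9.44     0.1692     0.1112
  Change     -0.2627     0.2627     0.2627
  Equil        9.177     0.4319     0.3739
  solve Keq expr → x = 0.08757; check Q = 5.4490e-06
Then change container volume by factor 1.5 (V_new/V_old).
Step 2:
                   A          E          D
  Initial      6.118     0.2879     0.2493
  Change    -0.05851    0.05851    0.05851
  Equil         6.06     0.3465     0.3078
  solve Keq expr → x = 0.0195; check Q = 5.4490e-06
Then add 0.09761 M of E.
Step 3:
                   A          E          D
  Initial       6.06     0.4441     0.3078
  Change     0.04126   -0.04126   -0.04126
  Equil        6.101     0.4028     0.2665
  solve Keq expr → x = -0.01375; check Q = 5.4490e-06

Q₀ = 7.9177e-09; Q < K (proceeds forward)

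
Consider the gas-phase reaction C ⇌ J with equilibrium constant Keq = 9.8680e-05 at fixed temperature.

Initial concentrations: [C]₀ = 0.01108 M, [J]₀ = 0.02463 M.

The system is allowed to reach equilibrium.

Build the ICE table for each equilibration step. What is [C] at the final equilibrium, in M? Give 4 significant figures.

Q₀ = 2.223 vs Keq = 9.8680e-05 ⇒ Q>K, reverse
Step 1:
                   C          J
  init       0.01108    0.02463
  Δ          0.02463   -0.02463
  eq         0.03571 3.5235e-06
  solve Keq expr → x = -0.02463; check Q = 9.8680e-05

[C]_eq = 0.03571 M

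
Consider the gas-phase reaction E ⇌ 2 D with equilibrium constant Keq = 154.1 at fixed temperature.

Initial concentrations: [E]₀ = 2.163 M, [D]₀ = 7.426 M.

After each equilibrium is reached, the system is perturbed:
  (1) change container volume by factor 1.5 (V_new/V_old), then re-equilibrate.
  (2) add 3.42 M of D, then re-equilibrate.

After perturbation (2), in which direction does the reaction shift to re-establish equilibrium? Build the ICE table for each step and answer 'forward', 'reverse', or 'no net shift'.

Direction: reverse

Q₀ = 25.49 vs Keq = 154.1 ⇒ Q<K, forward
Step 1:
                    E           D
  I             2.163       7.426
  C            -1.467       2.933
  E            0.6964       10.36
  solve Keq expr → x = 1.467; check Q = 154.1
Then change container volume by factor 1.5 (V_new/V_old).
Step 2:
                    E           D
  I            0.4643       6.906
  C           -0.1309      0.2617
  E            0.3334       7.168
  solve Keq expr → x = 0.1309; check Q = 154.1
Then add 3.42 M of D.
Step 3:
                    E           D
  I            0.3334       10.59
  C            0.3111     -0.6222
  E            0.6445       9.966
  solve Keq expr → x = -0.3111; check Q = 154.1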